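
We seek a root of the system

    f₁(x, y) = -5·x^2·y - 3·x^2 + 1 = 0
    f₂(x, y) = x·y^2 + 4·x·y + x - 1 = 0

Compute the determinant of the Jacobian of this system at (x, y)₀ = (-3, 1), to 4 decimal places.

-594.0000

J = [[-10·x·y - 6·x, -5·x^2], [y^2 + 4·y + 1, 2·x·y + 4·x]].
At the point, J = [[48.0000, -45.0000], [6.0000, -18.0000]].
det J = -594.0000.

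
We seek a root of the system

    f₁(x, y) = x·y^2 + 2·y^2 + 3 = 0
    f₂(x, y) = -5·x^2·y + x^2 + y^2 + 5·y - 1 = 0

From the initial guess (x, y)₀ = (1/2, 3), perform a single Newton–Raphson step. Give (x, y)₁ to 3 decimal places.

(0.647, 1.212)

At (1/2, 3): F = (25.500, 19.500).
Jacobian J = [[y^2, 2·x·y + 4·y], [-10·x·y + 2·x, -5·x^2 + 2·y + 5]].
At the point, J = [[9.000, 15.000], [-14.000, 9.750]] (det J = 297.750).
Solving J·Δ = −F gives Δ = (0.147, -1.788).
Then the next iterate is (x, y)₁ = (0.647, 1.212).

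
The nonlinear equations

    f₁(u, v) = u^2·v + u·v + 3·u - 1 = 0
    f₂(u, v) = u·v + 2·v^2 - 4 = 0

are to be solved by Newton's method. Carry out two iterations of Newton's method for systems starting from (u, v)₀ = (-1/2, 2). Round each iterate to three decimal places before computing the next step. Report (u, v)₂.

(0.227, 1.358)

At (-1/2, 2): F = (-3.000, 3.000).
Jacobian J = [[2·u·v + v + 3, u^2 + u], [v, u + 4·v]].
At the point, J = [[3.000, -0.250], [2.000, 7.500]] (det J = 23.000).
Solving J·Δ = −F gives Δ = (0.946, -0.652).
Then the next iterate is (u, v)₁ = (0.446, 1.348).
Round to (0.446, 1.348) and repeat: F = (1.20735, 0.23542), J = [[5.55042, 0.64492], [1.348, 5.838]].
Δ = (-0.219, 0.010), so (u, v)₂ = (0.227, 1.358).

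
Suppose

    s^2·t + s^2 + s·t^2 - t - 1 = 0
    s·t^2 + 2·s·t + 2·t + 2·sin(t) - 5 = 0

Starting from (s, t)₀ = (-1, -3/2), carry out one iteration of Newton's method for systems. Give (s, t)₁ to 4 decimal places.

(-2.6587, 1.0469)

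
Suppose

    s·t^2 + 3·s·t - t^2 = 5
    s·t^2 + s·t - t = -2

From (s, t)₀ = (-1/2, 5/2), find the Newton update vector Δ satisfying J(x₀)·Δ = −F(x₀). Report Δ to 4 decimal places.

(-1.2053, -3.8553)

At (-1/2, 5/2): F = (-18.1250, -4.8750).
Jacobian J = [[t^2 + 3·t, 2·s·t + 3·s - 2·t], [t^2 + t, 2·s·t + s - 1]].
At the point, J = [[13.7500, -9.0000], [8.7500, -4.0000]] (det J = 23.7500).
Solving J·Δ = −F gives Δ = (-1.2053, -3.8553).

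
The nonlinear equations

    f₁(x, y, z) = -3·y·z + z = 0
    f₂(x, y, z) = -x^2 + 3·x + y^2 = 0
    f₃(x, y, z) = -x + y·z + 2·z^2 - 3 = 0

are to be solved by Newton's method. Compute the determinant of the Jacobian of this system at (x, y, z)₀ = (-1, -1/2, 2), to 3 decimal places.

J = [[0, -3·z, -3·y + 1], [-2·x + 3, 2·y, 0], [-1, z, y + 4·z]].
At the point, J = [[0.000, -6.000, 2.500], [5.000, -1.000, 0.000], [-1.000, 2.000, 7.500]].
det J = 247.500.

247.500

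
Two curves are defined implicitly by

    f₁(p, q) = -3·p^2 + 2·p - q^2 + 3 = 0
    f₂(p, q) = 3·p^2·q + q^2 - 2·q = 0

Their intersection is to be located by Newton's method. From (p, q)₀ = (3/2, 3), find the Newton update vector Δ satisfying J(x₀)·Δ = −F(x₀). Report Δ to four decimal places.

(-0.3999, -1.1585)

At (3/2, 3): F = (-9.7500, 23.2500).
Jacobian J = [[-6·p + 2, -2·q], [6·p·q, 3·p^2 + 2·q - 2]].
At the point, J = [[-7.0000, -6.0000], [27.0000, 10.7500]] (det J = 86.7500).
Solving J·Δ = −F gives Δ = (-0.3999, -1.1585).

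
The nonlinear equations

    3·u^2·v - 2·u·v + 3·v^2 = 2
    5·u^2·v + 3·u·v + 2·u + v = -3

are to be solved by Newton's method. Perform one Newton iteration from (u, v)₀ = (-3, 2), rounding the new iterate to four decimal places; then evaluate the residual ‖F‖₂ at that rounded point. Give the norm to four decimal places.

23.4846

At (-3, 2): F = (76.0000, 71.0000).
Jacobian J = [[6·u·v - 2·v, 3·u^2 - 2·u + 6·v], [10·u·v + 3·v + 2, 5·u^2 + 3·u + 1]].
At the point, J = [[-40.0000, 45.0000], [-52.0000, 37.0000]] (det J = 860.0000).
Solving J·Δ = −F gives Δ = (0.4453, -1.2930).
Then the next iterate is (u, v)₁ = (-2.5547, 0.7070).
Re-evaluating at (-2.5547, 0.7070): F = (16.954583, 16.250231), so ‖F‖₂ = 23.4846.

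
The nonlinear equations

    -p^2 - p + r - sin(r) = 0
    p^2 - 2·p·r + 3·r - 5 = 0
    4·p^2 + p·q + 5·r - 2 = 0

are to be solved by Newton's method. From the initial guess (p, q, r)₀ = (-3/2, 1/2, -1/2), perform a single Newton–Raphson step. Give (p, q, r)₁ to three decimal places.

(-1.180, 4.096, 0.565)

At (-3/2, 1/2, -1/2): F = (-0.77057, -5.750, 3.750).
Jacobian J = [[-2·p - 1, 0, -cos(r) + 1], [2·p - 2·r, 0, -2·p + 3], [8·p + q, p, 5]].
At the point, J = [[2.000, 0.000, 0.12242], [-2.000, 0.000, 6.000], [-11.500, -1.500, 5.000]] (det J = 18.36725).
Solving J·Δ = −F gives Δ = (0.320, 3.596, 1.065).
Then the next iterate is (p, q, r)₁ = (-1.180, 4.096, 0.565).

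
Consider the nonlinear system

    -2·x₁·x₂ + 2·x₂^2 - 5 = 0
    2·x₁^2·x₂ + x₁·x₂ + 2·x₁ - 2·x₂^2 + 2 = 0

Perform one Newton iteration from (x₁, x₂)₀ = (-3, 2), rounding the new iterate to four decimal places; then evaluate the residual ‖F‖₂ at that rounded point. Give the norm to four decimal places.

5.6031

At (-3, 2): F = (15.0000, 18.0000).
Jacobian J = [[-2·x₂, -2·x₁ + 4·x₂], [4·x₁·x₂ + x₂ + 2, 2·x₁^2 + x₁ - 4·x₂]].
At the point, J = [[-4.0000, 14.0000], [-20.0000, 7.0000]] (det J = 252.0000).
Solving J·Δ = −F gives Δ = (0.5833, -0.9048).
Then the next iterate is (x₁, x₂)₁ = (-2.4167, 1.0952).
Re-evaluating at (-2.4167, 1.0952): F = (2.692466, 4.913801), so ‖F‖₂ = 5.6031.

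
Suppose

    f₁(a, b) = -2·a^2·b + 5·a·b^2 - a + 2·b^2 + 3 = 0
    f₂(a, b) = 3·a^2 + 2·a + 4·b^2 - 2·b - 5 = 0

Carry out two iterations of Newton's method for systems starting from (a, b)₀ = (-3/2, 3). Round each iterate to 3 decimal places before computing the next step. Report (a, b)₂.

At (-3/2, 3): F = (-58.500, 28.750).
Jacobian J = [[-4·a·b + 5·b^2 - 1, -2·a^2 + 10·a·b + 4·b], [6·a + 2, 8·b - 2]].
At the point, J = [[62.000, -37.500], [-7.000, 22.000]] (det J = 1101.500).
Solving J·Δ = −F gives Δ = (0.190, -1.246).
Then the next iterate is (a, b)₁ = (-1.310, 1.754).
Round to (-1.310, 1.754) and repeat: F = (-15.70823, 6.32636), J = [[23.57354, -19.39360], [-5.860, 12.032]].
Δ = (0.390, -0.336), so (a, b)₂ = (-0.920, 1.418).

(-0.920, 1.418)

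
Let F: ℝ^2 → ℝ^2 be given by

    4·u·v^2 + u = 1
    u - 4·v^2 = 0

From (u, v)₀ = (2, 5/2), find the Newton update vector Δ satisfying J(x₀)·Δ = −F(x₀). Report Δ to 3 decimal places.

At (2, 5/2): F = (51.000, -23.000).
Jacobian J = [[4·v^2 + 1, 8·u·v], [1, -8·v]].
At the point, J = [[26.000, 40.000], [1.000, -20.000]] (det J = -560.000).
Solving J·Δ = −F gives Δ = (-0.179, -1.159).

(-0.179, -1.159)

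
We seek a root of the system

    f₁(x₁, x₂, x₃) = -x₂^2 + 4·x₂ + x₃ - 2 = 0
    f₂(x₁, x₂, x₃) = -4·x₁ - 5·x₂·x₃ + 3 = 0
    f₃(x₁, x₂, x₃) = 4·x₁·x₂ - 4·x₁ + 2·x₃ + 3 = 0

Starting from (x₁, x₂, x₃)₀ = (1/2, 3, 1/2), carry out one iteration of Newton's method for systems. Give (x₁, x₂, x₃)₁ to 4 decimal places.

At (1/2, 3, 1/2): F = (1.5000, -6.5000, 8.0000).
Jacobian J = [[0, -2·x₂ + 4, 1], [-4, -5·x₃, -5·x₂], [4·x₂ - 4, 4·x₁, 2]].
At the point, J = [[0.0000, -2.0000, 1.0000], [-4.0000, -2.5000, -15.0000], [8.0000, 2.0000, 2.0000]] (det J = 236.0000).
Solving J·Δ = −F gives Δ = (-1.0953, 0.6271, -0.2458).
Then the next iterate is (x₁, x₂, x₃)₁ = (-0.5953, 3.6271, 0.2542).

(-0.5953, 3.6271, 0.2542)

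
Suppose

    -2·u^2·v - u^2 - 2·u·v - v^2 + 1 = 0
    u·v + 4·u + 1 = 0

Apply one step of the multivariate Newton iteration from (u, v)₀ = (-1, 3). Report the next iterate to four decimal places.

(-0.2059, 2.5588)

At (-1, 3): F = (-9.0000, -6.0000).
Jacobian J = [[-4·u·v - 2·u - 2·v, -2·u^2 - 2·u - 2·v], [v + 4, u]].
At the point, J = [[8.0000, -6.0000], [7.0000, -1.0000]] (det J = 34.0000).
Solving J·Δ = −F gives Δ = (0.7941, -0.4412).
Then the next iterate is (u, v)₁ = (-0.2059, 2.5588).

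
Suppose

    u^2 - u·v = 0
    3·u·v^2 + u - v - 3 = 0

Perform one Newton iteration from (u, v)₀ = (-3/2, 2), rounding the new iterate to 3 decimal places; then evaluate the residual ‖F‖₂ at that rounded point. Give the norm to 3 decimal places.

8.327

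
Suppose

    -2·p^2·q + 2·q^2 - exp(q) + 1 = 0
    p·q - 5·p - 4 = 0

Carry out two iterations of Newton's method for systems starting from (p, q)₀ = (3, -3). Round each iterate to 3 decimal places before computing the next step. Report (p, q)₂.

(-0.716, -3.844)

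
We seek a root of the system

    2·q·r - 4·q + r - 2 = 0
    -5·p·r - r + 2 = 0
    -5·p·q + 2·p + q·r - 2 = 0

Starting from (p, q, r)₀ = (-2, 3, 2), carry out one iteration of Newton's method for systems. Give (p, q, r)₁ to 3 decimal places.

At (-2, 3, 2): F = (0.000, 20.000, 30.000).
Jacobian J = [[0, 2·r - 4, 2·q + 1], [-5·r, 0, -5·p - 1], [-5·q + 2, -5·p + r, q]].
At the point, J = [[0.000, 0.000, 7.000], [-10.000, 0.000, 9.000], [-13.000, 12.000, 3.000]] (det J = -840.000).
Solving J·Δ = −F gives Δ = (2.000, -0.333, 0.000).
Then the next iterate is (p, q, r)₁ = (0.000, 2.667, 2.000).

(0.000, 2.667, 2.000)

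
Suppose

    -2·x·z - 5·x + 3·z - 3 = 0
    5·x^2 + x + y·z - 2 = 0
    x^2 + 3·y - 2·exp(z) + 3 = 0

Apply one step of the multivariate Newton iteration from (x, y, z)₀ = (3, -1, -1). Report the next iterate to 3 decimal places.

(1.365, -1.311, -4.365)

At (3, -1, -1): F = (-15.000, 47.000, 8.26424).
Jacobian J = [[-2·z - 5, 0, -2·x + 3], [10·x + 1, z, y], [2·x, 3, -2·exp(z)]].
At the point, J = [[-3.000, 0.000, -3.000], [31.000, -1.000, -1.000], [6.000, 3.000, -0.73576]] (det J = -308.20728).
Solving J·Δ = −F gives Δ = (-1.635, -0.311, -3.365).
Then the next iterate is (x, y, z)₁ = (1.365, -1.311, -4.365).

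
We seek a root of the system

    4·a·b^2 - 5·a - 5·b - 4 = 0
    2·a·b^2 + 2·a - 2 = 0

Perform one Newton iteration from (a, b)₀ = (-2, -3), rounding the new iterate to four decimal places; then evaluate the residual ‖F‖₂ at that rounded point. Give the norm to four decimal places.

At (-2, -3): F = (-51.0000, -42.0000).
Jacobian J = [[4·b^2 - 5, 8·a·b - 5], [2·b^2 + 2, 4·a·b]].
At the point, J = [[31.0000, 43.0000], [20.0000, 24.0000]] (det J = -116.0000).
Solving J·Δ = −F gives Δ = (5.0172, -2.4310).
Then the next iterate is (a, b)₁ = (3.0172, -5.4310).
Re-evaluating at (3.0172, -5.4310): F = (364.047440, 182.023620), so ‖F‖₂ = 407.0174.

407.0174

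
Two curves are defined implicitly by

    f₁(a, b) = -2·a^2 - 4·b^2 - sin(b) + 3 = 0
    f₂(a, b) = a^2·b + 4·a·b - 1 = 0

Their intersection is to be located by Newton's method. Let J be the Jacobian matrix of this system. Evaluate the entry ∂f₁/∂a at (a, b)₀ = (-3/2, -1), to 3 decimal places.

∂f₁/∂a = -4·a.
At (-3/2, -1) this is 6.000.

6.000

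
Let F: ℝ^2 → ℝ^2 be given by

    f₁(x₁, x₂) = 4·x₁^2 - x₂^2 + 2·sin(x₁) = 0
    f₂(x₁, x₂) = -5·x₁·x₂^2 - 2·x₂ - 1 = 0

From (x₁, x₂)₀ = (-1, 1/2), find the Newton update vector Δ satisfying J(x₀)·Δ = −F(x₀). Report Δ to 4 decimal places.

(0.2477, 0.3532)

At (-1, 1/2): F = (2.067058, -0.7500).
Jacobian J = [[8·x₁ + 2·cos(x₁), -2·x₂], [-5·x₂^2, -10·x₁·x₂ - 2]].
At the point, J = [[-6.919395, -1.0000], [-1.2500, 3.0000]] (det J = -22.008186).
Solving J·Δ = −F gives Δ = (0.2477, 0.3532).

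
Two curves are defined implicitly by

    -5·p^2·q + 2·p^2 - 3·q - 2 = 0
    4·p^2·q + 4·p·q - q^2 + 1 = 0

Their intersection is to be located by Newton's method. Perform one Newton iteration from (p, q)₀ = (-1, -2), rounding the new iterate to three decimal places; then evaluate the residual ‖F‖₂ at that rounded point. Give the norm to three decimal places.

At (-1, -2): F = (16.000, -3.000).
Jacobian J = [[-10·p·q + 4·p, -5·p^2 - 3], [8·p·q + 4·q, 4·p^2 + 4·p - 2·q]].
At the point, J = [[-24.000, -8.000], [8.000, 4.000]] (det J = -32.000).
Solving J·Δ = −F gives Δ = (1.250, -1.750).
Then the next iterate is (p, q)₁ = (0.250, -3.750).
Re-evaluating at (0.250, -3.750): F = (10.54688, -17.750), so ‖F‖₂ = 20.647.

20.647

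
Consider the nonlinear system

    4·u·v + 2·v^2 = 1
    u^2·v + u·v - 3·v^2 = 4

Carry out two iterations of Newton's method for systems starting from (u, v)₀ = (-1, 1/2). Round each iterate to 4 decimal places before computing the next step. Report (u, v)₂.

(-3.5864, 0.6877)

At (-1, 1/2): F = (-2.5000, -4.7500).
Jacobian J = [[4·v, 4·u + 4·v], [2·u·v + v, u^2 + u - 6·v]].
At the point, J = [[2.0000, -2.0000], [-0.5000, -3.0000]] (det J = -7.0000).
Solving J·Δ = −F gives Δ = (-0.2857, -1.5357).
Then the next iterate is (u, v)₁ = (-1.2857, -1.0357).
Round to (-1.2857, -1.0357) and repeat: F = (6.471747, -7.598461), J = [[-4.1428, -9.2856], [1.627499, 6.581524]].
Δ = (-2.3007, 1.7234), so (u, v)₂ = (-3.5864, 0.6877).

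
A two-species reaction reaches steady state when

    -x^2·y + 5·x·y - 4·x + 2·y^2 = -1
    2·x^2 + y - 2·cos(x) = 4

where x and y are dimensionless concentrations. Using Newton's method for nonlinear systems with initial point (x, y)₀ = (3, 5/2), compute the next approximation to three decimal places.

(1.625, 0.910)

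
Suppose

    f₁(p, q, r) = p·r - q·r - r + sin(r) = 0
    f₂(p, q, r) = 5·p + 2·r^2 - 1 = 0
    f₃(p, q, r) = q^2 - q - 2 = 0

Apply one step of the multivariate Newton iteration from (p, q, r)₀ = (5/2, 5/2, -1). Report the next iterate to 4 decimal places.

At (5/2, 5/2, -1): F = (0.158529, 13.5000, 1.7500).
Jacobian J = [[r, -r, p - q + cos(r) - 1], [5, 0, 4·r], [0, 2·q - 1, 0]].
At the point, J = [[-1.0000, 1.0000, -0.459698], [5.0000, 0.0000, -4.0000], [0.0000, 4.0000, 0.0000]] (det J = -25.193954).
Solving J·Δ = −F gives Δ = (-1.1625, -0.4375, 1.9219).
Then the next iterate is (p, q, r)₁ = (1.3375, 2.0625, 0.9219).

(1.3375, 2.0625, 0.9219)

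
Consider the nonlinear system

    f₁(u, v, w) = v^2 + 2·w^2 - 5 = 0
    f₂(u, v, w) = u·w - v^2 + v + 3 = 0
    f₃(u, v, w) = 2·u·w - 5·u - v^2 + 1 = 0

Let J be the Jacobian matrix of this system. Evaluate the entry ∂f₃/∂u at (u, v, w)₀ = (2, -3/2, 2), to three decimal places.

∂f₃/∂u = 2·w - 5.
At (2, -3/2, 2) this is -1.000.

-1.000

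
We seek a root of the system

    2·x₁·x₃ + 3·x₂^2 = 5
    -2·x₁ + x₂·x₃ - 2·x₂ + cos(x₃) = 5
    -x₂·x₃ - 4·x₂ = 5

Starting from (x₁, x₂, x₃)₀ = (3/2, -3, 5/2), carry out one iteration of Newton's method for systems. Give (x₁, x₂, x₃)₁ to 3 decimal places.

(1.031, -1.900, 0.051)

At (3/2, -3, 5/2): F = (29.500, -10.30114, 14.500).
Jacobian J = [[2·x₃, 6·x₂, 2·x₁], [-2, x₃ - 2, x₂ - sin(x₃)], [0, -x₃ - 4, -x₂]].
At the point, J = [[5.000, -18.000, 3.000], [-2.000, 0.500, -3.59847], [0.000, -6.500, 3.000]] (det J = -178.45034).
Solving J·Δ = −F gives Δ = (-0.469, 1.100, -2.449).
Then the next iterate is (x₁, x₂, x₃)₁ = (1.031, -1.900, 0.051).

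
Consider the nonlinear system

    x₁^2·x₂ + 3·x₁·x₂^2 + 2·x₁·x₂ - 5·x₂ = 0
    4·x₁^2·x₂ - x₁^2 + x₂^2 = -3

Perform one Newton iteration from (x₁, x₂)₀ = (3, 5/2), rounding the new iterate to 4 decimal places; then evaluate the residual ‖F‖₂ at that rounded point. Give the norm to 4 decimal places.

35.5865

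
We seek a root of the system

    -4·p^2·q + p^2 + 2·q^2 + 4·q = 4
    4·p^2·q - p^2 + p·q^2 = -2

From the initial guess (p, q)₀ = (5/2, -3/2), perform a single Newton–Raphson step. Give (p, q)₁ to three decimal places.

(1.374, -1.543)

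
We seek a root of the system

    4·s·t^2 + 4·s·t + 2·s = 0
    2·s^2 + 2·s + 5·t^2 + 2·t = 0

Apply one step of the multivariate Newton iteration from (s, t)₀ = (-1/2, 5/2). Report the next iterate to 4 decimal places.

(-0.4294, 1.1759)

At (-1/2, 5/2): F = (-18.5000, 35.7500).
Jacobian J = [[4·t^2 + 4·t + 2, 8·s·t + 4·s], [4·s + 2, 10·t + 2]].
At the point, J = [[37.0000, -12.0000], [0.0000, 27.0000]] (det J = 999.0000).
Solving J·Δ = −F gives Δ = (0.0706, -1.3241).
Then the next iterate is (s, t)₁ = (-0.4294, 1.1759).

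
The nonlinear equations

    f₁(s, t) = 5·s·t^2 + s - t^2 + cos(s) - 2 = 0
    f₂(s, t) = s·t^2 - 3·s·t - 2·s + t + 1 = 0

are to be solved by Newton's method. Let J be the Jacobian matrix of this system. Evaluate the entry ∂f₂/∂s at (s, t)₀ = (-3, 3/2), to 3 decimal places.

-4.250

∂f₂/∂s = t^2 - 3·t - 2.
At (-3, 3/2) this is -4.250.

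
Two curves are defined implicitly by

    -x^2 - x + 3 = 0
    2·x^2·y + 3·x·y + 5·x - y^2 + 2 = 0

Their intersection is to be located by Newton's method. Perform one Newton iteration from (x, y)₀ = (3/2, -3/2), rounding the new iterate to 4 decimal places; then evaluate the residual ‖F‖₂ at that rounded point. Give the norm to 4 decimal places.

At (3/2, -3/2): F = (-0.7500, -6.2500).
Jacobian J = [[-2·x - 1, 0], [4·x·y + 3·y + 5, 2·x^2 + 3·x - 2·y]].
At the point, J = [[-4.0000, 0.0000], [-8.5000, 12.0000]] (det J = -48.0000).
Solving J·Δ = −F gives Δ = (-0.1875, 0.3880).
Then the next iterate is (x, y)₁ = (1.3125, -1.1120).
Re-evaluating at (1.3125, -1.1120): F = (-0.035156, -0.883732), so ‖F‖₂ = 0.8844.

0.8844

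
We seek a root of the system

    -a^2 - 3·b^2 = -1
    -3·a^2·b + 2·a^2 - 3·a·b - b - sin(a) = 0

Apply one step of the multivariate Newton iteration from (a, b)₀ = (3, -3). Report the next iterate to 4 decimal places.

At (3, -3): F = (-35.0000, 128.858880).
Jacobian J = [[-2·a, -6·b], [-6·a·b + 4·a - 3·b - cos(a), -3·a^2 - 3·a - 1]].
At the point, J = [[-6.0000, 18.0000], [75.989992, -37.0000]] (det J = -1145.819865).
Solving J·Δ = −F gives Δ = (-0.8941, 1.6464).
Then the next iterate is (a, b)₁ = (2.1059, -1.3536).

(2.1059, -1.3536)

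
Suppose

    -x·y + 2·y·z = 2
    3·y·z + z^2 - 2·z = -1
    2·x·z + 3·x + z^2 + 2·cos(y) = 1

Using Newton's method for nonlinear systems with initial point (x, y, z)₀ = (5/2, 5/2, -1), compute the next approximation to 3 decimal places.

(-0.760, 2.036, -0.398)

At (5/2, 5/2, -1): F = (-13.250, -3.500, 0.89771).
Jacobian J = [[-y, -x + 2·z, 2·y], [0, 3·z, 3·y + 2·z - 2], [2·z + 3, -2·sin(y), 2·x + 2·z]].
At the point, J = [[-2.500, -4.500, 5.000], [0.000, -3.000, 3.500], [1.000, -1.19694, 3.000]] (det J = 11.27674).
Solving J·Δ = −F gives Δ = (-3.260, -0.464, 0.602).
Then the next iterate is (x, y, z)₁ = (-0.760, 2.036, -0.398).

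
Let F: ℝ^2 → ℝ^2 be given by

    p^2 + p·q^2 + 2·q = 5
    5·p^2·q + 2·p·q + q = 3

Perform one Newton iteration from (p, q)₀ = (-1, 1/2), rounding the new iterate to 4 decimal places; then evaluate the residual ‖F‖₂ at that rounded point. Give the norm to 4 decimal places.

At (-1, 1/2): F = (-3.2500, -1.0000).
Jacobian J = [[2·p + q^2, 2·p·q + 2], [10·p·q + 2·q, 5·p^2 + 2·p + 1]].
At the point, J = [[-1.7500, 1.0000], [-4.0000, 4.0000]] (det J = -3.0000).
Solving J·Δ = −F gives Δ = (-4.0000, -3.7500).
Then the next iterate is (p, q)₁ = (-5.0000, -3.2500).
Re-evaluating at (-5.0000, -3.2500): F = (-39.3125, -380.0000), so ‖F‖₂ = 382.0281.

382.0281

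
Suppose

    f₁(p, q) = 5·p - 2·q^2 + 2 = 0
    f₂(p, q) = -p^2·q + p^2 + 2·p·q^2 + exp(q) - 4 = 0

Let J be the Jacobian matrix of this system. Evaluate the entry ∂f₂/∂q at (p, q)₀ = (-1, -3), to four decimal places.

11.0498

∂f₂/∂q = -p^2 + 4·p·q + exp(q).
At (-1, -3) this is 11.0498.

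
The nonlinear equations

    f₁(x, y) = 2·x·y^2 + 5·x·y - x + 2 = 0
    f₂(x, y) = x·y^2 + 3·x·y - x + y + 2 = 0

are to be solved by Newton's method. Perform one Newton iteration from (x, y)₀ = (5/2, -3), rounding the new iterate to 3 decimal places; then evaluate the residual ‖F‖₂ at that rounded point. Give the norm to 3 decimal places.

0.000

At (5/2, -3): F = (7.000, -3.500).
Jacobian J = [[2·y^2 + 5·y - 1, 4·x·y + 5·x], [y^2 + 3·y - 1, 2·x·y + 3·x + 1]].
At the point, J = [[2.000, -17.500], [-1.000, -6.500]] (det J = -30.500).
Solving J·Δ = −F gives Δ = (-3.500, 0.000).
Then the next iterate is (x, y)₁ = (-1.000, -3.000).
Re-evaluating at (-1.000, -3.000): F = (0.000, 0.000), so ‖F‖₂ = 0.000.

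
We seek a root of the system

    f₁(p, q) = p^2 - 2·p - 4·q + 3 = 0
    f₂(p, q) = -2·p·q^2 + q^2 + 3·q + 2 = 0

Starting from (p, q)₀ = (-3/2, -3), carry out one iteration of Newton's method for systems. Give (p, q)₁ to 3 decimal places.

(7.871, -9.652)

At (-3/2, -3): F = (20.250, 29.000).
Jacobian J = [[2·p - 2, -4], [-2·q^2, -4·p·q + 2·q + 3]].
At the point, J = [[-5.000, -4.000], [-18.000, -21.000]] (det J = 33.000).
Solving J·Δ = −F gives Δ = (9.371, -6.652).
Then the next iterate is (p, q)₁ = (7.871, -9.652).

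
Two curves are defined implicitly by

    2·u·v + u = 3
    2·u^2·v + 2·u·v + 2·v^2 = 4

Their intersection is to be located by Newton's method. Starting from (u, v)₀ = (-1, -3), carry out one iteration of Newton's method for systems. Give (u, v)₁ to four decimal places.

(-1.0556, -1.8611)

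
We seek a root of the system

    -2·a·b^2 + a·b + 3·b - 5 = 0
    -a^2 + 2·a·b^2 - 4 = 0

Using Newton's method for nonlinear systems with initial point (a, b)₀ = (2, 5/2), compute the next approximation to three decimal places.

At (2, 5/2): F = (-17.500, 17.000).
Jacobian J = [[-2·b^2 + b, -4·a·b + a + 3], [-2·a + 2·b^2, 4·a·b]].
At the point, J = [[-10.000, -15.000], [8.500, 20.000]] (det J = -72.500).
Solving J·Δ = −F gives Δ = (-1.310, -0.293).
Then the next iterate is (a, b)₁ = (0.690, 2.207).

(0.690, 2.207)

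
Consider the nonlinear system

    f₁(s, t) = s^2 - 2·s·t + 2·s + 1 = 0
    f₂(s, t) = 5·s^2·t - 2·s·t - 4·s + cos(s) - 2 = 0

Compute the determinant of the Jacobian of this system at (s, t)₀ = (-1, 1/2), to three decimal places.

11.317

J = [[2·s - 2·t + 2, -2·s], [10·s·t - 2·t - sin(s) - 4, 5·s^2 - 2·s]].
At the point, J = [[-1.000, 2.000], [-9.15853, 7.000]].
det J = 11.317.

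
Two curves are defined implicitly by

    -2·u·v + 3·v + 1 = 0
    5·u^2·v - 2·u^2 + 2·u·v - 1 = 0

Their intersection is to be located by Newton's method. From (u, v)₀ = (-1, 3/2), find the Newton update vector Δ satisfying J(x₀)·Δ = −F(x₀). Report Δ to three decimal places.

At (-1, 3/2): F = (8.500, 1.500).
Jacobian J = [[-2·v, -2·u + 3], [10·u·v - 4·u + 2·v, 5·u^2 + 2·u]].
At the point, J = [[-3.000, 5.000], [-8.000, 3.000]] (det J = 31.000).
Solving J·Δ = −F gives Δ = (-0.581, -2.048).

(-0.581, -2.048)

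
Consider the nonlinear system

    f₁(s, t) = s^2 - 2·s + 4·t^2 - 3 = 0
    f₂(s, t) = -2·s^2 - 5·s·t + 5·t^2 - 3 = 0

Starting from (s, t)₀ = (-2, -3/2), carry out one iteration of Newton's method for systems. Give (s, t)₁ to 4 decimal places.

At (-2, -3/2): F = (14.0000, -14.7500).
Jacobian J = [[2·s - 2, 8·t], [-4·s - 5·t, -5·s + 10·t]].
At the point, J = [[-6.0000, -12.0000], [15.5000, -5.0000]] (det J = 216.0000).
Solving J·Δ = −F gives Δ = (1.1435, 0.5949).
Then the next iterate is (s, t)₁ = (-0.8565, -0.9051).

(-0.8565, -0.9051)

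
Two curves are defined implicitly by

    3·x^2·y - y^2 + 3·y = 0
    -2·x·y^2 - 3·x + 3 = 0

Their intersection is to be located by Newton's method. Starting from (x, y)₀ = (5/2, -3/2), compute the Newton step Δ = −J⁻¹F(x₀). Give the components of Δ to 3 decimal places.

(-0.878, 0.611)

At (5/2, -3/2): F = (-34.875, -15.750).
Jacobian J = [[6·x·y, 3·x^2 - 2·y + 3], [-2·y^2 - 3, -4·x·y]].
At the point, J = [[-22.500, 24.750], [-7.500, 15.000]] (det J = -151.875).
Solving J·Δ = −F gives Δ = (-0.878, 0.611).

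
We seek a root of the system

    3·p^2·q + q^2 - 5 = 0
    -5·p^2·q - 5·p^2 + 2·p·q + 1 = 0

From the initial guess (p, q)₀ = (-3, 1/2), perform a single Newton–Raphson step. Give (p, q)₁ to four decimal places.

(-1.1909, 0.7690)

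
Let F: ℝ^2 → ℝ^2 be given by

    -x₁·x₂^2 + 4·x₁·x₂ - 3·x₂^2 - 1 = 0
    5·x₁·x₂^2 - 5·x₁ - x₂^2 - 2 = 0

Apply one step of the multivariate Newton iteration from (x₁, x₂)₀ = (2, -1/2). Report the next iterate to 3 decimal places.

(-0.652, -0.478)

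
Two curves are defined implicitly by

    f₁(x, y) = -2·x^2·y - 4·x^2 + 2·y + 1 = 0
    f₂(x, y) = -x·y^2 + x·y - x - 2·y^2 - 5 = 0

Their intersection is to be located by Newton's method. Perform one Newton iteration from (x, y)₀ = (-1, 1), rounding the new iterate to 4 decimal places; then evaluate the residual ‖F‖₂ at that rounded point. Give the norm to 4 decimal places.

At (-1, 1): F = (-3.0000, -6.0000).
Jacobian J = [[-4·x·y - 8·x, -2·x^2 + 2], [-y^2 + y - 1, -2·x·y + x - 4·y]].
At the point, J = [[12.0000, 0.0000], [-1.0000, -3.0000]] (det J = -36.0000).
Solving J·Δ = −F gives Δ = (0.2500, -2.0833).
Then the next iterate is (x, y)₁ = (-0.7500, -1.0833).
Re-evaluating at (-0.7500, -1.0833): F = (-2.197888, -4.904449), so ‖F‖₂ = 5.3744.

5.3744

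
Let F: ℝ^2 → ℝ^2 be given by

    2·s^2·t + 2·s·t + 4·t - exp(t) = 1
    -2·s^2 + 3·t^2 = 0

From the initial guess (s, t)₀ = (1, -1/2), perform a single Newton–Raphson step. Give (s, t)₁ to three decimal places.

At (1, -1/2): F = (-5.60653, -1.250).
Jacobian J = [[4·s·t + 2·t, 2·s^2 + 2·s - exp(t) + 4], [-4·s, 6·t]].
At the point, J = [[-3.000, 7.39347], [-4.000, -3.000]] (det J = 38.57388).
Solving J·Δ = −F gives Δ = (-0.676, 0.484).
Then the next iterate is (s, t)₁ = (0.324, -0.016).

(0.324, -0.016)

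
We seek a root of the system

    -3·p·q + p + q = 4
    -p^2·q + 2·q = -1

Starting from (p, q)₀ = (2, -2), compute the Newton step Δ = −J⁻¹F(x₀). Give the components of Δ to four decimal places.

(-0.3462, 1.1154)

At (2, -2): F = (8.0000, 5.0000).
Jacobian J = [[-3·q + 1, -3·p + 1], [-2·p·q, -p^2 + 2]].
At the point, J = [[7.0000, -5.0000], [8.0000, -2.0000]] (det J = 26.0000).
Solving J·Δ = −F gives Δ = (-0.3462, 1.1154).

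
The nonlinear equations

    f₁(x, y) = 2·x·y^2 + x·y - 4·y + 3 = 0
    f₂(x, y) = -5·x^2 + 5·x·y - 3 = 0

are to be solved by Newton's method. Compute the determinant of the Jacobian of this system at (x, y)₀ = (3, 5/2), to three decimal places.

732.500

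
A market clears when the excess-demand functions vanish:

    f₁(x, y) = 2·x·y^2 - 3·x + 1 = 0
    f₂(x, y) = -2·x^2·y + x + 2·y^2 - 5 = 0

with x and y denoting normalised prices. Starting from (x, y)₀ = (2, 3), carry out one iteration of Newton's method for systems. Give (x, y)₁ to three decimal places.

(1.444, 2.056)

At (2, 3): F = (31.000, -9.000).
Jacobian J = [[2·y^2 - 3, 4·x·y], [-4·x·y + 1, -2·x^2 + 4·y]].
At the point, J = [[15.000, 24.000], [-23.000, 4.000]] (det J = 612.000).
Solving J·Δ = −F gives Δ = (-0.556, -0.944).
Then the next iterate is (x, y)₁ = (1.444, 2.056).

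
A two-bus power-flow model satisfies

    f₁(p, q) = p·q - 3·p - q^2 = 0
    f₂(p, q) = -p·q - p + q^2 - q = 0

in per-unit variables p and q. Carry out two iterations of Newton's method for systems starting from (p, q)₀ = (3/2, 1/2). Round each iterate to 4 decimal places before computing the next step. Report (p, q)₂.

(-0.1710, 0.6838)

At (3/2, 1/2): F = (-4.0000, -2.5000).
Jacobian J = [[q - 3, p - 2·q], [-q - 1, -p + 2·q - 1]].
At the point, J = [[-2.5000, 0.5000], [-1.5000, -1.5000]] (det J = 4.5000).
Solving J·Δ = −F gives Δ = (-1.6111, -0.0556).
Then the next iterate is (p, q)₁ = (-0.1111, 0.4444).
Round to (-0.1111, 0.4444) and repeat: F = (0.086436, -0.086436), J = [[-2.5556, -0.9999], [-1.4444, -0.0001]].
Δ = (-0.0599, 0.2394), so (p, q)₂ = (-0.1710, 0.6838).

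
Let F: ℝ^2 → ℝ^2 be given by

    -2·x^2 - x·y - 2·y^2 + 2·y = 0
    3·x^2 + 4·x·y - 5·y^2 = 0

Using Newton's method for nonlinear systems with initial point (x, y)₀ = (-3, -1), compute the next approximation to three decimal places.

At (-3, -1): F = (-25.000, 34.000).
Jacobian J = [[-4·x - y, -x - 4·y + 2], [6·x + 4·y, 4·x - 10·y]].
At the point, J = [[13.000, 9.000], [-22.000, -2.000]] (det J = 172.000).
Solving J·Δ = −F gives Δ = (1.488, 0.628).
Then the next iterate is (x, y)₁ = (-1.512, -0.372).

(-1.512, -0.372)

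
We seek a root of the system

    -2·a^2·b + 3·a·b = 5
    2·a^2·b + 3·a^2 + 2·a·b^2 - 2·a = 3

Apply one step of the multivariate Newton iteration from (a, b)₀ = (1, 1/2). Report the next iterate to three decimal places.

At (1, 1/2): F = (-4.500, -0.500).
Jacobian J = [[-4·a·b + 3·b, -2·a^2 + 3·a], [4·a·b + 6·a + 2·b^2 - 2, 2·a^2 + 4·a·b]].
At the point, J = [[-0.500, 1.000], [6.500, 4.000]] (det J = -8.500).
Solving J·Δ = −F gives Δ = (-2.059, 3.471).
Then the next iterate is (a, b)₁ = (-1.059, 3.971).

(-1.059, 3.971)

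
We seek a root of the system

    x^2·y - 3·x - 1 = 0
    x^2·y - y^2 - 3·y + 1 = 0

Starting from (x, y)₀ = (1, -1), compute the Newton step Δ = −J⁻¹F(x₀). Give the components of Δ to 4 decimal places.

At (1, -1): F = (-5.0000, 2.0000).
Jacobian J = [[2·x·y - 3, x^2], [2·x·y, x^2 - 2·y - 3]].
At the point, J = [[-5.0000, 1.0000], [-2.0000, 0.0000]] (det J = 2.0000).
Solving J·Δ = −F gives Δ = (1.0000, 10.0000).

(1.0000, 10.0000)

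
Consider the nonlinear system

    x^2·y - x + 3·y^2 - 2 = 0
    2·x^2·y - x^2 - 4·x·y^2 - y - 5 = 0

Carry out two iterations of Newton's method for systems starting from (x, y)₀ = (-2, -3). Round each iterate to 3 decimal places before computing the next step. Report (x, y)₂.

(-2.220, -1.679)

At (-2, -3): F = (15.000, 42.000).
Jacobian J = [[2·x·y - 1, x^2 + 6·y], [4·x·y - 2·x - 4·y^2, 2·x^2 - 8·x·y - 1]].
At the point, J = [[11.000, -14.000], [-8.000, -41.000]] (det J = -563.000).
Solving J·Δ = −F gives Δ = (-0.048, 1.034).
Then the next iterate is (x, y)₁ = (-2.048, -1.966).
Round to (-2.048, -1.966) and repeat: F = (3.39747, 7.94305), J = [[7.05274, -7.60170], [4.74085, -24.82234]].
Δ = (-0.172, 0.287), so (x, y)₂ = (-2.220, -1.679).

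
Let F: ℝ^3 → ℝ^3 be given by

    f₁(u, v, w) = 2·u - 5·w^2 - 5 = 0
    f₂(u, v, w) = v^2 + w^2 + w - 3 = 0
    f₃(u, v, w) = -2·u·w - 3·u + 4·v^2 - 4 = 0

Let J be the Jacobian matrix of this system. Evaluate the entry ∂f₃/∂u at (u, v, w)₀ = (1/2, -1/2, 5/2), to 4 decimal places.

-8.0000

∂f₃/∂u = -2·w - 3.
At (1/2, -1/2, 5/2) this is -8.0000.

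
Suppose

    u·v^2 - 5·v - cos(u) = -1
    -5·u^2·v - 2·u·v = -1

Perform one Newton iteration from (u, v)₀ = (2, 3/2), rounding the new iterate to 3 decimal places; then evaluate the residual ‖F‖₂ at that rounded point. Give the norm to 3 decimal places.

179.199

At (2, 3/2): F = (-1.58385, -35.000).
Jacobian J = [[v^2 + sin(u), 2·u·v - 5], [-10·u·v - 2·v, -5·u^2 - 2·u]].
At the point, J = [[3.15930, 1.000], [-33.000, -24.000]] (det J = -42.82314).
Solving J·Δ = −F gives Δ = (1.705, -3.803).
Then the next iterate is (u, v)₁ = (3.705, -2.303).
Re-evaluating at (3.705, -2.303): F = (33.01105, 176.13192), so ‖F‖₂ = 179.199.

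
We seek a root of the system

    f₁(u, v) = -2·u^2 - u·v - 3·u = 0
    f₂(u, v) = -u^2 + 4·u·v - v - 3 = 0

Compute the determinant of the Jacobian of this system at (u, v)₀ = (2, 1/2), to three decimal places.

J = [[-4·u - v - 3, -u], [-2·u + 4·v, 4·u - 1]].
At the point, J = [[-11.500, -2.000], [-2.000, 7.000]].
det J = -84.500.

-84.500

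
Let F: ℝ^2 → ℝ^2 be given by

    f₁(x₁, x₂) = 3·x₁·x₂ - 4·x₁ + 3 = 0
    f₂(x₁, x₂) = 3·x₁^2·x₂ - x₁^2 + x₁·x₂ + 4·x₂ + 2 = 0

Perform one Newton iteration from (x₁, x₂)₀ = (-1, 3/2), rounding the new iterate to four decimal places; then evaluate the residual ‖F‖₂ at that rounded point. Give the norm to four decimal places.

At (-1, 3/2): F = (2.5000, 10.0000).
Jacobian J = [[3·x₂ - 4, 3·x₁], [6·x₁·x₂ - 2·x₁ + x₂, 3·x₁^2 + x₁ + 4]].
At the point, J = [[0.5000, -3.0000], [-5.5000, 6.0000]] (det J = -13.5000).
Solving J·Δ = −F gives Δ = (3.3333, 1.3889).
Then the next iterate is (x₁, x₂)₁ = (2.3333, 2.8889).
Re-evaluating at (2.3333, 2.8889): F = (13.888811, 62.036000), so ‖F‖₂ = 63.5717.

63.5717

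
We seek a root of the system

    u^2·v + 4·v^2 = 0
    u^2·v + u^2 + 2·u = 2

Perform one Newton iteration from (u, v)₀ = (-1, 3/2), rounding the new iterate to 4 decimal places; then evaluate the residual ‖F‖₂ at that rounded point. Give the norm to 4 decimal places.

2.7524

At (-1, 3/2): F = (10.5000, -1.5000).
Jacobian J = [[2·u·v, u^2 + 8·v], [2·u·v + 2·u + 2, u^2]].
At the point, J = [[-3.0000, 13.0000], [-3.0000, 1.0000]] (det J = 36.0000).
Solving J·Δ = −F gives Δ = (-0.8333, -1.0000).
Then the next iterate is (u, v)₁ = (-1.8333, 0.5000).
Re-evaluating at (-1.8333, 0.5000): F = (2.680494, -0.625117), so ‖F‖₂ = 2.7524.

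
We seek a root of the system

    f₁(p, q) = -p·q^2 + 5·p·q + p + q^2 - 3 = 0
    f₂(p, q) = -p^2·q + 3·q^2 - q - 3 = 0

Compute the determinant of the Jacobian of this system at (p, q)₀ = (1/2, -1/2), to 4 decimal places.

6.4375

J = [[-q^2 + 5·q + 1, -2·p·q + 5·p + 2·q], [-2·p·q, -p^2 + 6·q - 1]].
At the point, J = [[-1.7500, 2.0000], [0.5000, -4.2500]].
det J = 6.4375.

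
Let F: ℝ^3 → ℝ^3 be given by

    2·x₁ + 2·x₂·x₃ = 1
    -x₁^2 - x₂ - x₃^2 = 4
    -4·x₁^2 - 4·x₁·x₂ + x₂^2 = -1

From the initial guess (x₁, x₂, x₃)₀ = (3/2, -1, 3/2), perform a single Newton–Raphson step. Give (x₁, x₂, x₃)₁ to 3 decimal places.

(-9.125, 9.500, 6.125)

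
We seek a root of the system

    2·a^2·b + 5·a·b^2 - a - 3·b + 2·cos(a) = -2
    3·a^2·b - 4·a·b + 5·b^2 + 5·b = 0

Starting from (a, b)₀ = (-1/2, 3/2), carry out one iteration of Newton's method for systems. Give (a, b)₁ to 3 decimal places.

(-1.873, -0.139)

At (-1/2, 3/2): F = (-5.11983, 22.875).
Jacobian J = [[4·a·b + 5·b^2 - 2·sin(a) - 1, 2·a^2 + 10·a·b - 3], [6·a·b - 4·b, 3·a^2 - 4·a + 10·b + 5]].
At the point, J = [[8.20885, -10.000], [-10.500, 22.750]] (det J = 81.75136).
Solving J·Δ = −F gives Δ = (-1.373, -1.639).
Then the next iterate is (a, b)₁ = (-1.873, -0.139).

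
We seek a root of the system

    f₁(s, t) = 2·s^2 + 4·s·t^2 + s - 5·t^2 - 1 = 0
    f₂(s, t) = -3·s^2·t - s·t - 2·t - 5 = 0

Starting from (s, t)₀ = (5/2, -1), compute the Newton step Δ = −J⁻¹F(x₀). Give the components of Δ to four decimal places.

At (5/2, -1): F = (19.0000, 18.2500).
Jacobian J = [[4·s + 4·t^2 + 1, 8·s·t - 10·t], [-6·s·t - t, -3·s^2 - s - 2]].
At the point, J = [[15.0000, -10.0000], [16.0000, -23.2500]] (det J = -188.7500).
Solving J·Δ = −F gives Δ = (-1.3735, -0.1603).

(-1.3735, -0.1603)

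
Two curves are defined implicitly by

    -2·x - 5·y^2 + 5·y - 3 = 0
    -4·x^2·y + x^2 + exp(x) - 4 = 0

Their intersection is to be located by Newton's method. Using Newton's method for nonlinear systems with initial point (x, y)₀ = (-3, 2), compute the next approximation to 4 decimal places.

(-1.9296, 1.3906)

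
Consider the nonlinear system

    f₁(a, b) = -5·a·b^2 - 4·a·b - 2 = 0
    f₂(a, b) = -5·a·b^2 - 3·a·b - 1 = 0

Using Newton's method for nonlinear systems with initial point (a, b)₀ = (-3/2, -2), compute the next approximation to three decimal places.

(0.900, -2.533)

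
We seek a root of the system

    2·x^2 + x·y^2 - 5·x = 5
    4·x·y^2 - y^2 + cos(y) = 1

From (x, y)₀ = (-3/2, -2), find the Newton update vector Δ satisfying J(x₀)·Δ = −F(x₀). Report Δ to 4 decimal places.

At (-3/2, -2): F = (1.0000, -29.416147).
Jacobian J = [[4·x + y^2 - 5, 2·x·y], [4·y^2, 8·x·y - 2·y - sin(y)]].
At the point, J = [[-7.0000, 6.0000], [16.0000, 28.909297]] (det J = -298.365082).
Solving J·Δ = −F gives Δ = (0.6884, 0.6365).

(0.6884, 0.6365)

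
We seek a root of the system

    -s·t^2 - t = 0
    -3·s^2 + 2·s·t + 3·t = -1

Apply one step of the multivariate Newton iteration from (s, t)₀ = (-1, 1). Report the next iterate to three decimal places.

(-0.889, 1.111)

At (-1, 1): F = (0.000, -1.000).
Jacobian J = [[-t^2, -2·s·t - 1], [-6·s + 2·t, 2·s + 3]].
At the point, J = [[-1.000, 1.000], [8.000, 1.000]] (det J = -9.000).
Solving J·Δ = −F gives Δ = (0.111, 0.111).
Then the next iterate is (s, t)₁ = (-0.889, 1.111).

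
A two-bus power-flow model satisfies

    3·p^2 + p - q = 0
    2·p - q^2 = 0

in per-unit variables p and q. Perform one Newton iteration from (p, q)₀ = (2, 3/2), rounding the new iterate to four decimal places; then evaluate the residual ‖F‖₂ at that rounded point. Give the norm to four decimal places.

2.8008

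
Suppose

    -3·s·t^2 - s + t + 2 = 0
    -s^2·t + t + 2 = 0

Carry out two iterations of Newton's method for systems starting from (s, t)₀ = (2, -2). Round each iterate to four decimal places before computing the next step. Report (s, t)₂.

At (2, -2): F = (-26.0000, 8.0000).
Jacobian J = [[-3·t^2 - 1, -6·s·t + 1], [-2·s·t, -s^2 + 1]].
At the point, J = [[-13.0000, 25.0000], [8.0000, -3.0000]] (det J = -161.0000).
Solving J·Δ = −F gives Δ = (-0.7578, 0.6460).
Then the next iterate is (s, t)₁ = (1.2422, -1.3540).
Round to (1.2422, -1.3540) and repeat: F = (-7.428235, 2.735304), J = [[-6.499948, 11.091633], [3.363878, -0.543061]].
Δ = (-0.7787, 0.2134), so (s, t)₂ = (0.4635, -1.1406).

(0.4635, -1.1406)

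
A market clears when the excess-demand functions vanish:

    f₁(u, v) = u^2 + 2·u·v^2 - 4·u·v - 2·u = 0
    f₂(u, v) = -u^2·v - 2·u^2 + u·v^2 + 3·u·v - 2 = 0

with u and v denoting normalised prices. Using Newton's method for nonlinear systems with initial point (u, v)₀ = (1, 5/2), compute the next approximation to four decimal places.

(-2.0000, 3.5000)

At (1, 5/2): F = (1.5000, 7.2500).
Jacobian J = [[2·u + 2·v^2 - 4·v - 2, 4·u·v - 4·u], [-2·u·v - 4·u + v^2 + 3·v, -u^2 + 2·u·v + 3·u]].
At the point, J = [[2.5000, 6.0000], [4.7500, 7.0000]] (det J = -11.0000).
Solving J·Δ = −F gives Δ = (-3.0000, 1.0000).
Then the next iterate is (u, v)₁ = (-2.0000, 3.5000).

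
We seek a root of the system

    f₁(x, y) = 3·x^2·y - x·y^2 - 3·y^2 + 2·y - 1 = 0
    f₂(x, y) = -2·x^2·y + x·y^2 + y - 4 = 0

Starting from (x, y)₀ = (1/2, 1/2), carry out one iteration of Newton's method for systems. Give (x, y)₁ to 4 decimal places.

At (1/2, 1/2): F = (-0.5000, -3.6250).
Jacobian J = [[6·x·y - y^2, 3·x^2 - 2·x·y - 6·y + 2], [-4·x·y + y^2, -2·x^2 + 2·x·y + 1]].
At the point, J = [[1.2500, -0.7500], [-0.7500, 1.0000]] (det J = 0.6875).
Solving J·Δ = −F gives Δ = (4.6818, 7.1364).
Then the next iterate is (x, y)₁ = (5.1818, 7.6364).

(5.1818, 7.6364)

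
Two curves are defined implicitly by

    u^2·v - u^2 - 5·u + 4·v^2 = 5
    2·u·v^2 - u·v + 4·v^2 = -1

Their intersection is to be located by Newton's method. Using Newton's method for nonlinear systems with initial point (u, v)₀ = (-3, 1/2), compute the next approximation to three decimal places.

(-12.750, -1.500)

At (-3, 1/2): F = (6.500, 2.000).
Jacobian J = [[2·u·v - 2·u - 5, u^2 + 8·v], [2·v^2 - v, 4·u·v - u + 8·v]].
At the point, J = [[-2.000, 13.000], [0.000, 1.000]] (det J = -2.000).
Solving J·Δ = −F gives Δ = (-9.750, -2.000).
Then the next iterate is (u, v)₁ = (-12.750, -1.500).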